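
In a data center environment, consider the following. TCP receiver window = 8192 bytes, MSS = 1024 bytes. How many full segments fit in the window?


Given: RWND = 8192 bytes, MSS = 1024 bytes
Full segments = floor(RWND / MSS)
Full segments = floor(8192 / 1024)
Full segments = floor(8.0) = 8

8


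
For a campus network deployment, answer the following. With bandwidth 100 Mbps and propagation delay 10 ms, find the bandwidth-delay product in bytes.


Given: bandwidth = 100 Mbps, delay = 10 ms
BDP in bits = 100 * 10^6 * 10 / 1000
BDP in bits = 1000000
BDP in bytes = 1000000 / 8 = 125000

125000


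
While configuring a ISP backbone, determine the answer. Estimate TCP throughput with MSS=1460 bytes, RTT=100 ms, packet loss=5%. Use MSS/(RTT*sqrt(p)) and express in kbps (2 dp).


Given: MSS = 1460 bytes, RTT = 100 ms, loss = 5%
RTT in seconds = 100 / 1000 = 0.1
Loss rate = 5% = 0.05
sqrt(loss) = sqrt(0.05) = 0.223606797750
Throughput (bytes/s) = 1460 / (0.1 * 0.223606797750) = 65293.1849
Throughput (kbps) = 65293.1849 * 8 / 1000 = 522.345480 -> 522.35 kbps (2 dp)

522.35


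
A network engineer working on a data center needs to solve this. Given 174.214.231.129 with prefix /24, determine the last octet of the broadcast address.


Given: IP = 174.214.231.129, prefix = /24
Host bits = 32 - 24 = 8
Network last octet = 129 AND mask = 0
Host part size = 2^8 - 1 = 255
Broadcast last octet = 0 OR 255 = 255

255


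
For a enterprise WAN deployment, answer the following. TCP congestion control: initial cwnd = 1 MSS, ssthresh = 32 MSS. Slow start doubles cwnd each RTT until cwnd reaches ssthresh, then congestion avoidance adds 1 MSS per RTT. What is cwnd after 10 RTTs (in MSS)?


RTT 0: cwnd = 1 MSS (initial)
RTT 1: cwnd = 2 MSS (slow start, doubled)
RTT 2: cwnd = 4 MSS (slow start, doubled)
RTT 3: cwnd = 8 MSS (slow start, doubled)
RTT 4: cwnd = 16 MSS (slow start, doubled)
RTT 5: cwnd = 32 MSS (slow start, doubled)
RTT 6: cwnd = 33 MSS (congestion avoidance, +1)
RTT 7: cwnd = 34 MSS (congestion avoidance, +1)
RTT 8: cwnd = 35 MSS (congestion avoidance, +1)
RTT 9: cwnd = 36 MSS (congestion avoidance, +1)
RTT 10: cwnd = 37 MSS (congestion avoidance, +1)

37


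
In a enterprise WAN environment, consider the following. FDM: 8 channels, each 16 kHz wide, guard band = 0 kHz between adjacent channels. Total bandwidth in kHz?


Given: 8 channels, 16 kHz each, guard = 0 kHz
Channel bandwidth = 8 * 16 = 128 kHz
Guard bands = 7 gaps * 0 kHz = 0 kHz
Total = 128 + 0 = 128 kHz

128


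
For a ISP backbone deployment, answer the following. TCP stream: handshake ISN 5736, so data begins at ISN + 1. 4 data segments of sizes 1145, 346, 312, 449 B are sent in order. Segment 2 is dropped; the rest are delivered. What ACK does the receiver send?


SYN uses sequence number 5736; first data byte = ISN + 1 = 5737.
Segment 1: SEQ = 5737, len = 1145 B, covers [5737, 6881]
Segment 2: SEQ = 6882, len = 346 B, covers [6882, 7227] [LOST]
Segment 3: SEQ = 7228, len = 312 B, covers [7228, 7539]
Segment 4: SEQ = 7540, len = 449 B, covers [7540, 7988]
In-order data received: bytes [5737, 6881] (segments 1..1).
Segment 2 missing -> gap begins at byte 6882; later segments buffered out of order.
Cumulative ACK = next expected in-order byte = 5737 + 1145 = 6882

6882


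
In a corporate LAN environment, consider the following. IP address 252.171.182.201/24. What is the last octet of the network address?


Given: IP = 252.171.182.201, prefix = /24
Subnet mask = 255.255.255.0
Last octet of IP: 201
Last octet of mask: 0
Network last octet = 201 AND 0 = 0

0


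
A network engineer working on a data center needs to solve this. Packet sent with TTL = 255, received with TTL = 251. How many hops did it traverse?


Given: initial TTL = 255, received TTL = 251
Hops = initial TTL - received TTL
Hops = 255 - 251 = 4

4


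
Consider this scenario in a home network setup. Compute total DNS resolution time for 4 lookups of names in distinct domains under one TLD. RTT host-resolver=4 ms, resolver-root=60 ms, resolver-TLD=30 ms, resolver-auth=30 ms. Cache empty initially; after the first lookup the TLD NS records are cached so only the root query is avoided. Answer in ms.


Lookup 1 (cold cache): local + root + TLD + auth = 4 + 60 + 30 + 30 = 124 ms
Lookups 2..4 (TLD NS cached -> skip root; new domain -> still ask TLD and auth): local + TLD + auth = 4 + 30 + 30 = 64 ms each
Remaining 3 lookups: 3 * 64 = 192 ms
Total = 124 + 192 = 316 ms

316


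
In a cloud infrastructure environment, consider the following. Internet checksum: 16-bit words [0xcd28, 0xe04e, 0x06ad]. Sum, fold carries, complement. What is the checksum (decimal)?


Given words: [0xcd28, 0xe04e, 0x06ad]
Step 1: Sum all words
Raw sum = 52520 + 57422 + 1709 = 111651
Step 2: Fold carry: (46115 + 1) = 46116
One's complement = ~46116 & 0xFFFF = 19419

19419


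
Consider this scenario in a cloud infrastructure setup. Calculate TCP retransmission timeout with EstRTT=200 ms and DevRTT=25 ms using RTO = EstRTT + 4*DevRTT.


Given: EstRTT = 200 ms, DevRTT = 25 ms
Timeout = EstRTT + 4 * DevRTT
4 * DevRTT = 4 * 25 = 100
Timeout = 200 + 100 = 300 ms

300


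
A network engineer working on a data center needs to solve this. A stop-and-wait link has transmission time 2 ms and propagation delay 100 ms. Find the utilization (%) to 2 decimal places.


Given: Ttrans = 2 ms, Tprop = 100 ms
RTT = 2 * Tprop = 2 * 100 = 200 ms
U = Ttrans / (Ttrans + RTT)
U = 2 / (2 + 200)
U = 2 / 202 = 0.009901
U% = 0.99%

0.99


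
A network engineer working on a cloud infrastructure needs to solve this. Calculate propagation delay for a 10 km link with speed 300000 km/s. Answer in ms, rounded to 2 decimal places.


Given: distance = 10 km, speed = 300000 km/s
Delay = distance / speed = 10 / 300000 seconds
Delay in ms = 10 * 1000 / 300000
Delay = 0.0333 ms
Rounded to 2 dp = 0.03 ms

0.03


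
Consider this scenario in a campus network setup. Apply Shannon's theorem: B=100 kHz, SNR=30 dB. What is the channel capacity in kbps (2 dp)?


Given: B = 100 kHz, SNR = 30 dB
SNR linear = 10^(30/10) = 1000
1 + SNR = 1001
log2(1001) = 9.9672262588
C = 100 * 1000 * 9.9672262588 = 996722.6259 bps
C = 996.722626 kbps -> 996.72 kbps (2 dp)

996.72


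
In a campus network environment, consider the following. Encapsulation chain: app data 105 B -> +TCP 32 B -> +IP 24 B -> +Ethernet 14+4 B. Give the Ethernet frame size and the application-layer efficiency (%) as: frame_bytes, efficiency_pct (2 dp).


TCP segment = 105 + 32 = 137 B
IP packet = 137 + 24 = 161 B
Ethernet frame = 161 + 14 + 4 = 179 B
Efficiency = app / frame = 105 / 179 = 0.586592 = 58.6592% -> 58.66% (2 dp)

179, 58.66


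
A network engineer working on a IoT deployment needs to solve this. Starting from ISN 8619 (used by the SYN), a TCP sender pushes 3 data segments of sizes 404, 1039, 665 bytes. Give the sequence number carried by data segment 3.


The SYN occupies sequence number ISN = 8619, so the first data byte is ISN + 1 = 8620.
SEQ of data segment i = (ISN + 1) + sum of payload sizes of segments 1..i-1.
Segment 1: SEQ = 8620, payload = 404 bytes
Segment 2: SEQ = 9024, payload = 1039 bytes
Segment 3: SEQ = 10063, payload = 665 bytes
SEQ of segment 3 = 8620 + 404 + 1039 = 10063

10063


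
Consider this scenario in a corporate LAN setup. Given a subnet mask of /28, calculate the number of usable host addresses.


Given: subnet mask /28
Host bits = 32 - 28 = 4
Total addresses = 2^4 = 16
Usable hosts = 16 - 2 (network + broadcast) = 14

14


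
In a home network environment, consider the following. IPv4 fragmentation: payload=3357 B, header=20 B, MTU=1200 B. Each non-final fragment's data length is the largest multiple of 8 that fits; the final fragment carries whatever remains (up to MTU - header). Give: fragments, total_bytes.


Max data per non-final fragment = floor((MTU - header)/8)*8 = floor((1200 - 20)/8)*8 = floor(1180/8)*8 = 1176 B
Final fragment needs no 8-byte alignment: it can carry up to MTU - header = 1180 B
Non-final fragments needed = ceil((payload - 1180) / 1176) = ceil(2177/1176) = ceil(1.8512) = 2
Number of fragments = 2 + 1 = 3
Fragment sizes (data): 2 * 1176 B + 1005 B (last, 1005 <= 1180 OK)
Total bytes sent = payload + n_frags * header = 3357 + 3*20 = 3357 + 60 = 3417 B

3, 3417


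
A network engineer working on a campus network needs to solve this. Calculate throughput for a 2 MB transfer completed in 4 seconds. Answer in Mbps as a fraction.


Given: file = 2 MB, time = 4 s
File in Mb = 2 * 8 = 16 Mb
Throughput = 16 / 4 Mbps
Throughput = 4 Mbps

4


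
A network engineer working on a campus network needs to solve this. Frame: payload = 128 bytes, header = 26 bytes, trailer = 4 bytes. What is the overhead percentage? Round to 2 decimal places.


Given: payload = 128 B, header = 26 B, trailer = 4 B
Overhead bytes = header + trailer = 26 + 4 = 30
Total frame = payload + overhead = 128 + 30 = 158
Overhead % = 30 / 158 * 100 = 18.9873% -> 18.99% (2 dp)

18.99


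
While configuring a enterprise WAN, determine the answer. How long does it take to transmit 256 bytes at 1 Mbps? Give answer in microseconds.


Given: packet = 256 bytes, bandwidth = 1 Mbps
Packet in bits = 256 * 8 = 2048 bits
Bandwidth = 1 * 10^6 = 1000000 bps
Time = 2048 / 1000000 seconds
Time in us = 2048 * 10^6 / 1000000 = 2048

2048


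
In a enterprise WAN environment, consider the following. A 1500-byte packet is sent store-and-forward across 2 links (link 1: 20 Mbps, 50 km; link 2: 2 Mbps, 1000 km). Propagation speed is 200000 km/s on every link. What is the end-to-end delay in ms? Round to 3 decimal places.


Packet = 1500 bytes = 12000 bits. Store-and-forward: sum (t_trans + t_prop) per link.
Link 1: t_trans = 12000/(20*10^6) s = 0.6000 ms; t_prop = 50/200000 s = 0.2500 ms; subtotal = 0.8500 ms
Link 2: t_trans = 12000/(2*10^6) s = 6.0000 ms; t_prop = 1000/200000 s = 5.0000 ms; subtotal = 11.0000 ms
End-to-end = 0.8500 + 11.0000 = 11.8500 ms -> 11.850 ms (3 dp)

11.850


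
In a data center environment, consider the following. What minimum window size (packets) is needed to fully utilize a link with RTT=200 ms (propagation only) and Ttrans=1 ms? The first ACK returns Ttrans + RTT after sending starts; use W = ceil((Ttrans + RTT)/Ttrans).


Given: Ttrans = 1 ms, RTT = 200 ms (= 2 * Tprop, Tprop = 100 ms)
Time until first ACK returns = Ttrans + RTT = 1 + 200 = 201 ms
Need W * Ttrans >= Ttrans + RTT  ->  W >= (Ttrans + RTT) / Ttrans
(Ttrans + RTT) / Ttrans = 201 / 1 = 201
W_min = ceil(201) = 201

201


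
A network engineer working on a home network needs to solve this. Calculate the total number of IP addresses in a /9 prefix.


Given: CIDR prefix /9
Host bits = 32 - 9 = 23
Total addresses = 2^23 = 8388608

8388608


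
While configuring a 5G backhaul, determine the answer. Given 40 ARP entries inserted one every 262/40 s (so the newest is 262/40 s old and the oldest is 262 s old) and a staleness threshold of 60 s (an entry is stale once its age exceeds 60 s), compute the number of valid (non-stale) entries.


Ages are k * 262/40 s for k = 1..40 (spacing = 6.5500 s).
Entry k is valid iff k * 262/40 <= 60 iff k <= 40 * 60 / 262 = 9.1603
n_valid = floor(9.1603) = 9
(n_stale = 40 - 9 = 31)

9


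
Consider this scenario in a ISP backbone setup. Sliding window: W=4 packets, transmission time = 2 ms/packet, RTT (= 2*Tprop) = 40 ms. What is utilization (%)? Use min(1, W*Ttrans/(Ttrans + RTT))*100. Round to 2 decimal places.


Given: W = 4, Ttrans = 2 ms, RTT = 40 ms (= 2 * Tprop, Tprop = 20 ms)
Cycle time = Ttrans + RTT = 2 + 40 = 42 ms (first packet sent until its ACK returns)
W * Ttrans = 4 * 2 = 8 ms of sending per cycle
W * Ttrans / (Ttrans + RTT) = 8 / 42 = 0.190476
U = min(1, 0.190476) = 0.190476
U% = 19.05%

19.05


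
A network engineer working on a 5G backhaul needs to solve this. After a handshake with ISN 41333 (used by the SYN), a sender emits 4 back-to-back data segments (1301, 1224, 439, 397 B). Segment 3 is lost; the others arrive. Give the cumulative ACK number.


SYN uses sequence number 41333; first data byte = ISN + 1 = 41334.
Segment 1: SEQ = 41334, len = 1301 B, covers [41334, 42634]
Segment 2: SEQ = 42635, len = 1224 B, covers [42635, 43858]
Segment 3: SEQ = 43859, len = 439 B, covers [43859, 44297] [LOST]
Segment 4: SEQ = 44298, len = 397 B, covers [44298, 44694]
In-order data received: bytes [41334, 43858] (segments 1..2).
Segment 3 missing -> gap begins at byte 43859; later segments buffered out of order.
Cumulative ACK = next expected in-order byte = 41334 + 1301 + 1224 = 43859

43859


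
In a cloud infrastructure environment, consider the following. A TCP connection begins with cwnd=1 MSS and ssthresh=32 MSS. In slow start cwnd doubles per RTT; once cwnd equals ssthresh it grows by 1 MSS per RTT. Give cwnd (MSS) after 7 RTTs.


RTT 0: cwnd = 1 MSS (initial)
RTT 1: cwnd = 2 MSS (slow start, doubled)
RTT 2: cwnd = 4 MSS (slow start, doubled)
RTT 3: cwnd = 8 MSS (slow start, doubled)
RTT 4: cwnd = 16 MSS (slow start, doubled)
RTT 5: cwnd = 32 MSS (slow start, doubled)
RTT 6: cwnd = 33 MSS (congestion avoidance, +1)
RTT 7: cwnd = 34 MSS (congestion avoidance, +1)

34


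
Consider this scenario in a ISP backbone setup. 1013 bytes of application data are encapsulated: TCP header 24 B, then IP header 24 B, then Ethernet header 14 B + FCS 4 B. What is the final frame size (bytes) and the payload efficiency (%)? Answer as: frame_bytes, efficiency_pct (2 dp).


TCP segment = 1013 + 24 = 1037 B
IP packet = 1037 + 24 = 1061 B
Ethernet frame = 1061 + 14 + 4 = 1079 B
Efficiency = app / frame = 1013 / 1079 = 0.938832 = 93.8832% -> 93.88% (2 dp)

1079, 93.88


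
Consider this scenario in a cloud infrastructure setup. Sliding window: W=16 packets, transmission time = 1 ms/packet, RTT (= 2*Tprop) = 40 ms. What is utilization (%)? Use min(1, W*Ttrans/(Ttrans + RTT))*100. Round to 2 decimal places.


Given: W = 16, Ttrans = 1 ms, RTT = 40 ms (= 2 * Tprop, Tprop = 20 ms)
Cycle time = Ttrans + RTT = 1 + 40 = 41 ms (first packet sent until its ACK returns)
W * Ttrans = 16 * 1 = 16 ms of sending per cycle
W * Ttrans / (Ttrans + RTT) = 16 / 41 = 0.390244
U = min(1, 0.390244) = 0.390244
U% = 39.02%

39.02


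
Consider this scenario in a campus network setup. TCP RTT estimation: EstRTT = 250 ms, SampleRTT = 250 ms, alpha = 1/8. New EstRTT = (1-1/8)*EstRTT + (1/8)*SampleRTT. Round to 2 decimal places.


Given: EstRTT = 250 ms, SampleRTT = 250 ms, alpha = 1/8
New EstRTT = (1 - alpha) * EstRTT + alpha * SampleRTT
(7/8) * 250 = 218.75
(1/8) * 250 = 31.25
New EstRTT = 218.75 + 31.25 = 250 ms -> 250.00 ms (2 dp)

250.00


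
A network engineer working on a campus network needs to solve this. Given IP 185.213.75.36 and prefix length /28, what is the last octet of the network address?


Given: IP = 185.213.75.36, prefix = /28
Subnet mask = 255.255.255.240
Last octet of IP: 36
Last octet of mask: 240
Network last octet = 36 AND 240 = 32

32


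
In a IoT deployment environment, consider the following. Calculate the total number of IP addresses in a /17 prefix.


Given: CIDR prefix /17
Host bits = 32 - 17 = 15
Total addresses = 2^15 = 32768

32768


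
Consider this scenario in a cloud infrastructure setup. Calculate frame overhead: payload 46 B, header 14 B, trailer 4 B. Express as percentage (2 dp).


Given: payload = 46 B, header = 14 B, trailer = 4 B
Overhead bytes = header + trailer = 14 + 4 = 18
Total frame = payload + overhead = 46 + 18 = 64
Overhead % = 18 / 64 * 100 = 28.1250% -> 28.13% (2 dp)

28.13


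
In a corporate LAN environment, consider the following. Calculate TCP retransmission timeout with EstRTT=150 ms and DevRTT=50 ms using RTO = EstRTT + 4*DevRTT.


Given: EstRTT = 150 ms, DevRTT = 50 ms
Timeout = EstRTT + 4 * DevRTT
4 * DevRTT = 4 * 50 = 200
Timeout = 150 + 200 = 350 ms

350


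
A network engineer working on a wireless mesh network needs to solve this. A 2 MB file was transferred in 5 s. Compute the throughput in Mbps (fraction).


Given: file = 2 MB, time = 5 s
File in Mb = 2 * 8 = 16 Mb
Throughput = 16 / 5 Mbps
Throughput = 16/5 Mbps

16/5


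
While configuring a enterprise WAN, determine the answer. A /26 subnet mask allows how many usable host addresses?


Given: subnet mask /26
Host bits = 32 - 26 = 6
Total addresses = 2^6 = 64
Usable hosts = 64 - 2 (network + broadcast) = 62

62


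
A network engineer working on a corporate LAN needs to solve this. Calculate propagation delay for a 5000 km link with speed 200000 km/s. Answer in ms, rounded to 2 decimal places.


Given: distance = 5000 km, speed = 200000 km/s
Delay = distance / speed = 5000 / 200000 seconds
Delay in ms = 5000 * 1000 / 200000
Delay = 25.0000 ms
Rounded to 2 dp = 25.00 ms

25.00


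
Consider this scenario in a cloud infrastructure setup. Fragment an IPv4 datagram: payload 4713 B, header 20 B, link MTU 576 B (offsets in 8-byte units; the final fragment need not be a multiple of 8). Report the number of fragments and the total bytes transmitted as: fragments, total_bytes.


Max data per non-final fragment = floor((MTU - header)/8)*8 = floor((576 - 20)/8)*8 = floor(556/8)*8 = 552 B
Final fragment needs no 8-byte alignment: it can carry up to MTU - header = 556 B
Non-final fragments needed = ceil((payload - 556) / 552) = ceil(4157/552) = ceil(7.5308) = 8
Number of fragments = 8 + 1 = 9
Fragment sizes (data): 8 * 552 B + 297 B (last, 297 <= 556 OK)
Total bytes sent = payload + n_frags * header = 4713 + 9*20 = 4713 + 180 = 4893 B

9, 4893


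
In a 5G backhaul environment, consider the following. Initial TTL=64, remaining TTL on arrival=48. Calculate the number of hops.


Given: initial TTL = 64, received TTL = 48
Hops = initial TTL - received TTL
Hops = 64 - 48 = 16

16


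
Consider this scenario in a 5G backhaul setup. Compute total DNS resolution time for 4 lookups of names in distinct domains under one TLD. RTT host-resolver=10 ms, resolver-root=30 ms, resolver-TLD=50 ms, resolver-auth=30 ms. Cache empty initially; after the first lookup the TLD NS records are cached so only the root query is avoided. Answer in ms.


Lookup 1 (cold cache): local + root + TLD + auth = 10 + 30 + 50 + 30 = 120 ms
Lookups 2..4 (TLD NS cached -> skip root; new domain -> still ask TLD and auth): local + TLD + auth = 10 + 50 + 30 = 90 ms each
Remaining 3 lookups: 3 * 90 = 270 ms
Total = 120 + 270 = 390 ms

390


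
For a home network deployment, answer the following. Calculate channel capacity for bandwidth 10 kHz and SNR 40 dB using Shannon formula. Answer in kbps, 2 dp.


Given: B = 10 kHz, SNR = 40 dB
SNR linear = 10^(40/10) = 10000
1 + SNR = 10001
log2(10001) = 13.2878566418
C = 10 * 1000 * 13.2878566418 = 132878.5664 bps
C = 132.878566 kbps -> 132.88 kbps (2 dp)

132.88


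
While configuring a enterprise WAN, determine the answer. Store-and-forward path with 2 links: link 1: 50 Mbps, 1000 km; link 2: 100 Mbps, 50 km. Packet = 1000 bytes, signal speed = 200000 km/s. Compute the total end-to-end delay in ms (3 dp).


Packet = 1000 bytes = 8000 bits. Store-and-forward: sum (t_trans + t_prop) per link.
Link 1: t_trans = 8000/(50*10^6) s = 0.1600 ms; t_prop = 1000/200000 s = 5.0000 ms; subtotal = 5.1600 ms
Link 2: t_trans = 8000/(100*10^6) s = 0.0800 ms; t_prop = 50/200000 s = 0.2500 ms; subtotal = 0.3300 ms
End-to-end = 5.1600 + 0.3300 = 5.4900 ms -> 5.490 ms (3 dp)

5.490


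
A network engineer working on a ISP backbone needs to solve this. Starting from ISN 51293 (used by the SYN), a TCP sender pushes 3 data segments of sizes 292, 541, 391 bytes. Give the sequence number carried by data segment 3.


The SYN occupies sequence number ISN = 51293, so the first data byte is ISN + 1 = 51294.
SEQ of data segment i = (ISN + 1) + sum of payload sizes of segments 1..i-1.
Segment 1: SEQ = 51294, payload = 292 bytes
Segment 2: SEQ = 51586, payload = 541 bytes
Segment 3: SEQ = 52127, payload = 391 bytes
SEQ of segment 3 = 51294 + 292 + 541 = 52127

52127


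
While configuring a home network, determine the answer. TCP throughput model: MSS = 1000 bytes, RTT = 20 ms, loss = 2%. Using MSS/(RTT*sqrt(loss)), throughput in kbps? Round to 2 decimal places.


Given: MSS = 1000 bytes, RTT = 20 ms, loss = 2%
RTT in seconds = 20 / 1000 = 0.02
Loss rate = 2% = 0.02
sqrt(loss) = sqrt(0.02) = 0.141421356237
Throughput (bytes/s) = 1000 / (0.02 * 0.141421356237) = 353553.3906
Throughput (kbps) = 353553.3906 * 8 / 1000 = 2828.427125 -> 2828.43 kbps (2 dp)

2828.43


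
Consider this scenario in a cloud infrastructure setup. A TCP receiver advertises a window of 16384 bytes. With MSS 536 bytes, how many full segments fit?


Given: RWND = 16384 bytes, MSS = 536 bytes
Full segments = floor(RWND / MSS)
Full segments = floor(16384 / 536)
Full segments = floor(30.5672) = 30

30


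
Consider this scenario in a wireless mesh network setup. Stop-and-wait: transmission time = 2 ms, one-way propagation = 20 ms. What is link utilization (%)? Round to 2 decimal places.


Given: Ttrans = 2 ms, Tprop = 20 ms
RTT = 2 * Tprop = 2 * 20 = 40 ms
U = Ttrans / (Ttrans + RTT)
U = 2 / (2 + 40)
U = 2 / 42 = 0.047619
U% = 4.76%

4.76


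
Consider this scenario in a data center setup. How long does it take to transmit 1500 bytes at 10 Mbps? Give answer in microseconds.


Given: packet = 1500 bytes, bandwidth = 10 Mbps
Packet in bits = 1500 * 8 = 12000 bits
Bandwidth = 10 * 10^6 = 10000000 bps
Time = 12000 / 10000000 seconds
Time in us = 12000 * 10^6 / 10000000 = 1200

1200


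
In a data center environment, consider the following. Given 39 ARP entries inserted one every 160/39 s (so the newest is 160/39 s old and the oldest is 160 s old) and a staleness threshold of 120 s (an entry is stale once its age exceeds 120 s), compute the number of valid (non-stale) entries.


Ages are k * 160/39 s for k = 1..39 (spacing = 4.1026 s).
Entry k is valid iff k * 160/39 <= 120 iff k <= 39 * 120 / 160 = 29.2500
n_valid = floor(29.2500) = 29
(n_stale = 39 - 29 = 10)

29


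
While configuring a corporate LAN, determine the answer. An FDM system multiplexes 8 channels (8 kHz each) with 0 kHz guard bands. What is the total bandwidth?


Given: 8 channels, 8 kHz each, guard = 0 kHz
Channel bandwidth = 8 * 8 = 64 kHz
Guard bands = 7 gaps * 0 kHz = 0 kHz
Total = 64 + 0 = 64 kHz

64


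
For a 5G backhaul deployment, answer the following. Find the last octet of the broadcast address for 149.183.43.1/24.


Given: IP = 149.183.43.1, prefix = /24
Host bits = 32 - 24 = 8
Network last octet = 1 AND mask = 0
Host part size = 2^8 - 1 = 255
Broadcast last octet = 0 OR 255 = 255

255


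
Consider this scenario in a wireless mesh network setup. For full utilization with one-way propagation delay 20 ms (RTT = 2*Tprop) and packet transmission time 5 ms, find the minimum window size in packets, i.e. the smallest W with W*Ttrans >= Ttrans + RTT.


Given: Ttrans = 5 ms, RTT = 40 ms (= 2 * Tprop, Tprop = 20 ms)
Time until first ACK returns = Ttrans + RTT = 5 + 40 = 45 ms
Need W * Ttrans >= Ttrans + RTT  ->  W >= (Ttrans + RTT) / Ttrans
(Ttrans + RTT) / Ttrans = 45 / 5 = 9
W_min = ceil(9) = 9

9


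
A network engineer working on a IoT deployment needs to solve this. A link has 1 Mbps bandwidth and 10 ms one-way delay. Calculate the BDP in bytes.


Given: bandwidth = 1 Mbps, delay = 10 ms
BDP in bits = 1 * 10^6 * 10 / 1000
BDP in bits = 10000
BDP in bytes = 10000 / 8 = 1250

1250


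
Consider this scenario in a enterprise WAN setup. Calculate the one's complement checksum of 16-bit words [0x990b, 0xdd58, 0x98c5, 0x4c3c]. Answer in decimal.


Given words: [0x990b, 0xdd58, 0x98c5, 0x4c3c]
Step 1: Sum all words
Raw sum = 39179 + 56664 + 39109 + 19516 = 154468
Step 2: Fold carry: (23396 + 2) = 23398
One's complement = ~23398 & 0xFFFF = 42137

42137


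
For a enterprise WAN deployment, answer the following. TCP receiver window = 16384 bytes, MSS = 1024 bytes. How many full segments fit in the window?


Given: RWND = 16384 bytes, MSS = 1024 bytes
Full segments = floor(RWND / MSS)
Full segments = floor(16384 / 1024)
Full segments = floor(16.0) = 16

16


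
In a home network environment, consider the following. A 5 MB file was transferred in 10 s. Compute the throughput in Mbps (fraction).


Given: file = 5 MB, time = 10 s
File in Mb = 5 * 8 = 40 Mb
Throughput = 40 / 10 Mbps
Throughput = 4 Mbps

4


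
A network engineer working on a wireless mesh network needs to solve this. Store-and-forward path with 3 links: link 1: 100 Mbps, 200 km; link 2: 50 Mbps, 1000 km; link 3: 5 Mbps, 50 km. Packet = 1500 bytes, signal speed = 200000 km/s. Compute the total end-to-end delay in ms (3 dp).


Packet = 1500 bytes = 12000 bits. Store-and-forward: sum (t_trans + t_prop) per link.
Link 1: t_trans = 12000/(100*10^6) s = 0.1200 ms; t_prop = 200/200000 s = 1.0000 ms; subtotal = 1.1200 ms
Link 2: t_trans = 12000/(50*10^6) s = 0.2400 ms; t_prop = 1000/200000 s = 5.0000 ms; subtotal = 5.2400 ms
Link 3: t_trans = 12000/(5*10^6) s = 2.4000 ms; t_prop = 50/200000 s = 0.2500 ms; subtotal = 2.6500 ms
End-to-end = 1.1200 + 5.2400 + 2.6500 = 9.0100 ms -> 9.010 ms (3 dp)

9.010


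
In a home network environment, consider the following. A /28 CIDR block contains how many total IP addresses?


Given: CIDR prefix /28
Host bits = 32 - 28 = 4
Total addresses = 2^4 = 16

16


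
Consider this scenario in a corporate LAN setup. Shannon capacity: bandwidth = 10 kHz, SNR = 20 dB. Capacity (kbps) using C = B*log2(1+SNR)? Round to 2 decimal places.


Given: B = 10 kHz, SNR = 20 dB
SNR linear = 10^(20/10) = 100
1 + SNR = 101
log2(101) = 6.6582114828
C = 10 * 1000 * 6.6582114828 = 66582.1148 bps
C = 66.582115 kbps -> 66.58 kbps (2 dp)

66.58


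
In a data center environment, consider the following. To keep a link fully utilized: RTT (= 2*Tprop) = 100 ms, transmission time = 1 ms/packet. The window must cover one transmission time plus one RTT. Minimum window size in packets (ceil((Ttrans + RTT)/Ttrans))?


Given: Ttrans = 1 ms, RTT = 100 ms (= 2 * Tprop, Tprop = 50 ms)
Time until first ACK returns = Ttrans + RTT = 1 + 100 = 101 ms
Need W * Ttrans >= Ttrans + RTT  ->  W >= (Ttrans + RTT) / Ttrans
(Ttrans + RTT) / Ttrans = 101 / 1 = 101
W_min = ceil(101) = 101

101


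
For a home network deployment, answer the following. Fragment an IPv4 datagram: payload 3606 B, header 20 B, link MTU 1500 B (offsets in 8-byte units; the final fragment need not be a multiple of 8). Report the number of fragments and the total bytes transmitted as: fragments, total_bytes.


Max data per non-final fragment = floor((MTU - header)/8)*8 = floor((1500 - 20)/8)*8 = floor(1480/8)*8 = 1480 B
Final fragment needs no 8-byte alignment: it can carry up to MTU - header = 1480 B
Non-final fragments needed = ceil((payload - 1480) / 1480) = ceil(2126/1480) = ceil(1.4365) = 2
Number of fragments = 2 + 1 = 3
Fragment sizes (data): 2 * 1480 B + 646 B (last, 646 <= 1480 OK)
Total bytes sent = payload + n_frags * header = 3606 + 3*20 = 3606 + 60 = 3666 B

3, 3666


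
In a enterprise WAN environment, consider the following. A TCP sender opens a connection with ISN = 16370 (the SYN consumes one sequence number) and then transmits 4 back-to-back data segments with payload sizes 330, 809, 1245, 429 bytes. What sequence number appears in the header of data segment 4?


The SYN occupies sequence number ISN = 16370, so the first data byte is ISN + 1 = 16371.
SEQ of data segment i = (ISN + 1) + sum of payload sizes of segments 1..i-1.
Segment 1: SEQ = 16371, payload = 330 bytes
Segment 2: SEQ = 16701, payload = 809 bytes
Segment 3: SEQ = 17510, payload = 1245 bytes
Segment 4: SEQ = 18755, payload = 429 bytes
SEQ of segment 4 = 16371 + 330 + 809 + 1245 = 18755

18755


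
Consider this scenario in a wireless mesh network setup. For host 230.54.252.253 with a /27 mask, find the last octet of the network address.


Given: IP = 230.54.252.253, prefix = /27
Subnet mask = 255.255.255.224
Last octet of IP: 253
Last octet of mask: 224
Network last octet = 253 AND 224 = 224

224


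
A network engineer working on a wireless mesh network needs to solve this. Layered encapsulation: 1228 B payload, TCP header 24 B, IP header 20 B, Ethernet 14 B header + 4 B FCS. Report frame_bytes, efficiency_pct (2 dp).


TCP segment = 1228 + 24 = 1252 B
IP packet = 1252 + 20 = 1272 B
Ethernet frame = 1272 + 14 + 4 = 1290 B
Efficiency = app / frame = 1228 / 1290 = 0.951938 = 95.1938% -> 95.19% (2 dp)

1290, 95.19


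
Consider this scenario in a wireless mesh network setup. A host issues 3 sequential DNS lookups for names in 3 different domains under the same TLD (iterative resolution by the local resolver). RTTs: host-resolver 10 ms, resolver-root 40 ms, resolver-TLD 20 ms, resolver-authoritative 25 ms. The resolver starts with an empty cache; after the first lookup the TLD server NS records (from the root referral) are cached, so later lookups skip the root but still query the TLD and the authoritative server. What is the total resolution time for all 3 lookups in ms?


Lookup 1 (cold cache): local + root + TLD + auth = 10 + 40 + 20 + 25 = 95 ms
Lookups 2..3 (TLD NS cached -> skip root; new domain -> still ask TLD and auth): local + TLD + auth = 10 + 20 + 25 = 55 ms each
Remaining 2 lookups: 2 * 55 = 110 ms
Total = 95 + 110 = 205 ms

205


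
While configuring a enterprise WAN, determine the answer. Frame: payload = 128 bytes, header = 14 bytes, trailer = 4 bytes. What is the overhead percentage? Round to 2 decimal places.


Given: payload = 128 B, header = 14 B, trailer = 4 B
Overhead bytes = header + trailer = 14 + 4 = 18
Total frame = payload + overhead = 128 + 18 = 146
Overhead % = 18 / 146 * 100 = 12.3288% -> 12.33% (2 dp)

12.33


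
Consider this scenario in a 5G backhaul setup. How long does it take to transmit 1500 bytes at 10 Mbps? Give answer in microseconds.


Given: packet = 1500 bytes, bandwidth = 10 Mbps
Packet in bits = 1500 * 8 = 12000 bits
Bandwidth = 10 * 10^6 = 10000000 bps
Time = 12000 / 10000000 seconds
Time in us = 12000 * 10^6 / 10000000 = 1200

1200


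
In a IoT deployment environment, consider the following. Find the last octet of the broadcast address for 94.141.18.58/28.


Given: IP = 94.141.18.58, prefix = /28
Host bits = 32 - 28 = 4
Network last octet = 58 AND mask = 48
Host part size = 2^4 - 1 = 15
Broadcast last octet = 48 OR 15 = 63

63


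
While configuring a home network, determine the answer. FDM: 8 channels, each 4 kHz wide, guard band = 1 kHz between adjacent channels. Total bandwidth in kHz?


Given: 8 channels, 4 kHz each, guard = 1 kHz
Channel bandwidth = 8 * 4 = 32 kHz
Guard bands = 7 gaps * 1 kHz = 7 kHz
Total = 32 + 7 = 39 kHz

39


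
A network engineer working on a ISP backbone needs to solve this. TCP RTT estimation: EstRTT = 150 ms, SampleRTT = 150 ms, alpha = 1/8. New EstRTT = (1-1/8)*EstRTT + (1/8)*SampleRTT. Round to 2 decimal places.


Given: EstRTT = 150 ms, SampleRTT = 150 ms, alpha = 1/8
New EstRTT = (1 - alpha) * EstRTT + alpha * SampleRTT
(7/8) * 150 = 131.25
(1/8) * 150 = 18.75
New EstRTT = 131.25 + 18.75 = 150 ms -> 150.00 ms (2 dp)

150.00


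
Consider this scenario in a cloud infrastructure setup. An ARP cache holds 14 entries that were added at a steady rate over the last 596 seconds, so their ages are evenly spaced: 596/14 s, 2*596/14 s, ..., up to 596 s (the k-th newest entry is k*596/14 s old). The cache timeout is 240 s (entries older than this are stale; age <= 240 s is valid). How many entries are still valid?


Ages are k * 596/14 s for k = 1..14 (spacing = 42.5714 s).
Entry k is valid iff k * 596/14 <= 240 iff k <= 14 * 240 / 596 = 5.6376
n_valid = floor(5.6376) = 5
(n_stale = 14 - 5 = 9)

5


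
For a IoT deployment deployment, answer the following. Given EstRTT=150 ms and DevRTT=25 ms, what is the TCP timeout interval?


Given: EstRTT = 150 ms, DevRTT = 25 ms
Timeout = EstRTT + 4 * DevRTT
4 * DevRTT = 4 * 25 = 100
Timeout = 150 + 100 = 250 ms

250


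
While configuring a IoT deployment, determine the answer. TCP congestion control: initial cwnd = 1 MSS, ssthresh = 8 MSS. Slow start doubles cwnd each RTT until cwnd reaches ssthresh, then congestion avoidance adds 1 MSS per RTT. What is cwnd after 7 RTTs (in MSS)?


RTT 0: cwnd = 1 MSS (initial)
RTT 1: cwnd = 2 MSS (slow start, doubled)
RTT 2: cwnd = 4 MSS (slow start, doubled)
RTT 3: cwnd = 8 MSS (slow start, doubled)
RTT 4: cwnd = 9 MSS (congestion avoidance, +1)
RTT 5: cwnd = 10 MSS (congestion avoidance, +1)
RTT 6: cwnd = 11 MSS (congestion avoidance, +1)
RTT 7: cwnd = 12 MSS (congestion avoidance, +1)

12


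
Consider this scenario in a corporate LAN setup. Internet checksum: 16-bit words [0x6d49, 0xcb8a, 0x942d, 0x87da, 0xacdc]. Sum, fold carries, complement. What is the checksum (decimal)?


Given words: [0x6d49, 0xcb8a, 0x942d, 0x87da, 0xacdc]
Step 1: Sum all words
Raw sum = 27977 + 52106 + 37933 + 34778 + 44252 = 197046
Step 2: Fold carry: (438 + 3) = 441
One's complement = ~441 & 0xFFFF = 65094

65094


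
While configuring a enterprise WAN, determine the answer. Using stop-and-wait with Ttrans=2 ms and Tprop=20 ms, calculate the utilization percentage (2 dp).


Given: Ttrans = 2 ms, Tprop = 20 ms
RTT = 2 * Tprop = 2 * 20 = 40 ms
U = Ttrans / (Ttrans + RTT)
U = 2 / (2 + 40)
U = 2 / 42 = 0.047619
U% = 4.76%

4.76


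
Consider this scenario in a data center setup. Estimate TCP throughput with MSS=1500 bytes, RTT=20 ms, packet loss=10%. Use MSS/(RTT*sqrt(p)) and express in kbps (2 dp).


Given: MSS = 1500 bytes, RTT = 20 ms, loss = 10%
RTT in seconds = 20 / 1000 = 0.02
Loss rate = 10% = 0.1
sqrt(loss) = sqrt(0.1) = 0.316227766017
Throughput (bytes/s) = 1500 / (0.02 * 0.316227766017) = 237170.8245
Throughput (kbps) = 237170.8245 * 8 / 1000 = 1897.366596 -> 1897.37 kbps (2 dp)

1897.37


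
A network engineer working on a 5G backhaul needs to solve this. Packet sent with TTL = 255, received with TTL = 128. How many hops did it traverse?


Given: initial TTL = 255, received TTL = 128
Hops = initial TTL - received TTL
Hops = 255 - 128 = 127

127


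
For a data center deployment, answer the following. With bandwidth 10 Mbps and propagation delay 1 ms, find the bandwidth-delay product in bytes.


Given: bandwidth = 10 Mbps, delay = 1 ms
BDP in bits = 10 * 10^6 * 1 / 1000
BDP in bits = 10000
BDP in bytes = 10000 / 8 = 1250

1250


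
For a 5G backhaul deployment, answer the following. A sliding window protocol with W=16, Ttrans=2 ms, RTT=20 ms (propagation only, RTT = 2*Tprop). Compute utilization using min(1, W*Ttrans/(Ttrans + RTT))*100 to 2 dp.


Given: W = 16, Ttrans = 2 ms, RTT = 20 ms (= 2 * Tprop, Tprop = 10 ms)
Cycle time = Ttrans + RTT = 2 + 20 = 22 ms (first packet sent until its ACK returns)
W * Ttrans = 16 * 2 = 32 ms of sending per cycle
W * Ttrans / (Ttrans + RTT) = 32 / 22 = 1.454545
U = min(1, 1.454545) = 1.000000
U% = 100.00%

100.00


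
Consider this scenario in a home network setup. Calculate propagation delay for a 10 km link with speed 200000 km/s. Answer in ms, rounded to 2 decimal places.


Given: distance = 10 km, speed = 200000 km/s
Delay = distance / speed = 10 / 200000 seconds
Delay in ms = 10 * 1000 / 200000
Delay = 0.0500 ms
Rounded to 2 dp = 0.05 ms

0.05


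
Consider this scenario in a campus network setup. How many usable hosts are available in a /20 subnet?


Given: subnet mask /20
Host bits = 32 - 20 = 12
Total addresses = 2^12 = 4096
Usable hosts = 4096 - 2 (network + broadcast) = 4094

4094


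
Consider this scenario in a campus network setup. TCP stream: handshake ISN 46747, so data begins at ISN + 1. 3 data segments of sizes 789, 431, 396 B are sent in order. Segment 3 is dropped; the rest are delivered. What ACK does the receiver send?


SYN uses sequence number 46747; first data byte = ISN + 1 = 46748.
Segment 1: SEQ = 46748, len = 789 B, covers [46748, 47536]
Segment 2: SEQ = 47537, len = 431 B, covers [47537, 47967]
Segment 3: SEQ = 47968, len = 396 B, covers [47968, 48363] [LOST]
In-order data received: bytes [46748, 47967] (segments 1..2).
Segment 3 missing -> gap begins at byte 47968.
Cumulative ACK = next expected in-order byte = 46748 + 789 + 431 = 47968

47968


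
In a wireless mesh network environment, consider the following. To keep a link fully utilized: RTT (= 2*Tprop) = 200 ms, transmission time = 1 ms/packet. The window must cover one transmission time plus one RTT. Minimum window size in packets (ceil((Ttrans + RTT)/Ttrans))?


Given: Ttrans = 1 ms, RTT = 200 ms (= 2 * Tprop, Tprop = 100 ms)
Time until first ACK returns = Ttrans + RTT = 1 + 200 = 201 ms
Need W * Ttrans >= Ttrans + RTT  ->  W >= (Ttrans + RTT) / Ttrans
(Ttrans + RTT) / Ttrans = 201 / 1 = 201
W_min = ceil(201) = 201

201


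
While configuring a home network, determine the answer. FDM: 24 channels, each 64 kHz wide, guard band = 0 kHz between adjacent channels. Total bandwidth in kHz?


Given: 24 channels, 64 kHz each, guard = 0 kHz
Channel bandwidth = 24 * 64 = 1536 kHz
Guard bands = 23 gaps * 0 kHz = 0 kHz
Total = 1536 + 0 = 1536 kHz

1536


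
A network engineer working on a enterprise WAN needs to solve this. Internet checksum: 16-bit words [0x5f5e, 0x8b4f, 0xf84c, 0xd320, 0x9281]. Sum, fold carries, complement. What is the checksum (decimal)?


Given words: [0x5f5e, 0x8b4f, 0xf84c, 0xd320, 0x9281]
Step 1: Sum all words
Raw sum = 24414 + 35663 + 63564 + 54048 + 37505 = 215194
Step 2: Fold carry: (18586 + 3) = 18589
One's complement = ~18589 & 0xFFFF = 46946

46946


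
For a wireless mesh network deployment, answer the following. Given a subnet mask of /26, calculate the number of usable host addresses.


Given: subnet mask /26
Host bits = 32 - 26 = 6
Total addresses = 2^6 = 64
Usable hosts = 64 - 2 (network + broadcast) = 62

62


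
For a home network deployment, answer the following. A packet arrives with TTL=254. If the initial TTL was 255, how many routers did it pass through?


Given: initial TTL = 255, received TTL = 254
Hops = initial TTL - received TTL
Hops = 255 - 254 = 1

1


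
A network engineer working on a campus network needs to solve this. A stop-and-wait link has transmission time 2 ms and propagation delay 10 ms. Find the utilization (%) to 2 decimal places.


Given: Ttrans = 2 ms, Tprop = 10 ms
RTT = 2 * Tprop = 2 * 10 = 20 ms
U = Ttrans / (Ttrans + RTT)
U = 2 / (2 + 20)
U = 2 / 22 = 0.090909
U% = 9.09%

9.09


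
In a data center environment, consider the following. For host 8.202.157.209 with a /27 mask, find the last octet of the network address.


Given: IP = 8.202.157.209, prefix = /27
Subnet mask = 255.255.255.224
Last octet of IP: 209
Last octet of mask: 224
Network last octet = 209 AND 224 = 192

192


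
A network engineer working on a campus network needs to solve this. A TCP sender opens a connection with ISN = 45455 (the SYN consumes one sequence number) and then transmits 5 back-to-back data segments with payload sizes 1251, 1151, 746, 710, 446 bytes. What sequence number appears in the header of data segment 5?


The SYN occupies sequence number ISN = 45455, so the first data byte is ISN + 1 = 45456.
SEQ of data segment i = (ISN + 1) + sum of payload sizes of segments 1..i-1.
Segment 1: SEQ = 45456, payload = 1251 bytes
Segment 2: SEQ = 46707, payload = 1151 bytes
Segment 3: SEQ = 47858, payload = 746 bytes
Segment 4: SEQ = 48604, payload = 710 bytes
Segment 5: SEQ = 49314, payload = 446 bytes
SEQ of segment 5 = 45456 + 1251 + 1151 + 746 + 710 = 49314

49314


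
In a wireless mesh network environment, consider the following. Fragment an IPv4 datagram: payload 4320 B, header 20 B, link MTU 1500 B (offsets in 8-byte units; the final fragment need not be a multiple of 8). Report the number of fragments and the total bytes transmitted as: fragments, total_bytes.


Max data per non-final fragment = floor((MTU - header)/8)*8 = floor((1500 - 20)/8)*8 = floor(1480/8)*8 = 1480 B
Final fragment needs no 8-byte alignment: it can carry up to MTU - header = 1480 B
Non-final fragments needed = ceil((payload - 1480) / 1480) = ceil(2840/1480) = ceil(1.9189) = 2
Number of fragments = 2 + 1 = 3
Fragment sizes (data): 2 * 1480 B + 1360 B (last, 1360 <= 1480 OK)
Total bytes sent = payload + n_frags * header = 4320 + 3*20 = 4320 + 60 = 4380 B

3, 4380
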